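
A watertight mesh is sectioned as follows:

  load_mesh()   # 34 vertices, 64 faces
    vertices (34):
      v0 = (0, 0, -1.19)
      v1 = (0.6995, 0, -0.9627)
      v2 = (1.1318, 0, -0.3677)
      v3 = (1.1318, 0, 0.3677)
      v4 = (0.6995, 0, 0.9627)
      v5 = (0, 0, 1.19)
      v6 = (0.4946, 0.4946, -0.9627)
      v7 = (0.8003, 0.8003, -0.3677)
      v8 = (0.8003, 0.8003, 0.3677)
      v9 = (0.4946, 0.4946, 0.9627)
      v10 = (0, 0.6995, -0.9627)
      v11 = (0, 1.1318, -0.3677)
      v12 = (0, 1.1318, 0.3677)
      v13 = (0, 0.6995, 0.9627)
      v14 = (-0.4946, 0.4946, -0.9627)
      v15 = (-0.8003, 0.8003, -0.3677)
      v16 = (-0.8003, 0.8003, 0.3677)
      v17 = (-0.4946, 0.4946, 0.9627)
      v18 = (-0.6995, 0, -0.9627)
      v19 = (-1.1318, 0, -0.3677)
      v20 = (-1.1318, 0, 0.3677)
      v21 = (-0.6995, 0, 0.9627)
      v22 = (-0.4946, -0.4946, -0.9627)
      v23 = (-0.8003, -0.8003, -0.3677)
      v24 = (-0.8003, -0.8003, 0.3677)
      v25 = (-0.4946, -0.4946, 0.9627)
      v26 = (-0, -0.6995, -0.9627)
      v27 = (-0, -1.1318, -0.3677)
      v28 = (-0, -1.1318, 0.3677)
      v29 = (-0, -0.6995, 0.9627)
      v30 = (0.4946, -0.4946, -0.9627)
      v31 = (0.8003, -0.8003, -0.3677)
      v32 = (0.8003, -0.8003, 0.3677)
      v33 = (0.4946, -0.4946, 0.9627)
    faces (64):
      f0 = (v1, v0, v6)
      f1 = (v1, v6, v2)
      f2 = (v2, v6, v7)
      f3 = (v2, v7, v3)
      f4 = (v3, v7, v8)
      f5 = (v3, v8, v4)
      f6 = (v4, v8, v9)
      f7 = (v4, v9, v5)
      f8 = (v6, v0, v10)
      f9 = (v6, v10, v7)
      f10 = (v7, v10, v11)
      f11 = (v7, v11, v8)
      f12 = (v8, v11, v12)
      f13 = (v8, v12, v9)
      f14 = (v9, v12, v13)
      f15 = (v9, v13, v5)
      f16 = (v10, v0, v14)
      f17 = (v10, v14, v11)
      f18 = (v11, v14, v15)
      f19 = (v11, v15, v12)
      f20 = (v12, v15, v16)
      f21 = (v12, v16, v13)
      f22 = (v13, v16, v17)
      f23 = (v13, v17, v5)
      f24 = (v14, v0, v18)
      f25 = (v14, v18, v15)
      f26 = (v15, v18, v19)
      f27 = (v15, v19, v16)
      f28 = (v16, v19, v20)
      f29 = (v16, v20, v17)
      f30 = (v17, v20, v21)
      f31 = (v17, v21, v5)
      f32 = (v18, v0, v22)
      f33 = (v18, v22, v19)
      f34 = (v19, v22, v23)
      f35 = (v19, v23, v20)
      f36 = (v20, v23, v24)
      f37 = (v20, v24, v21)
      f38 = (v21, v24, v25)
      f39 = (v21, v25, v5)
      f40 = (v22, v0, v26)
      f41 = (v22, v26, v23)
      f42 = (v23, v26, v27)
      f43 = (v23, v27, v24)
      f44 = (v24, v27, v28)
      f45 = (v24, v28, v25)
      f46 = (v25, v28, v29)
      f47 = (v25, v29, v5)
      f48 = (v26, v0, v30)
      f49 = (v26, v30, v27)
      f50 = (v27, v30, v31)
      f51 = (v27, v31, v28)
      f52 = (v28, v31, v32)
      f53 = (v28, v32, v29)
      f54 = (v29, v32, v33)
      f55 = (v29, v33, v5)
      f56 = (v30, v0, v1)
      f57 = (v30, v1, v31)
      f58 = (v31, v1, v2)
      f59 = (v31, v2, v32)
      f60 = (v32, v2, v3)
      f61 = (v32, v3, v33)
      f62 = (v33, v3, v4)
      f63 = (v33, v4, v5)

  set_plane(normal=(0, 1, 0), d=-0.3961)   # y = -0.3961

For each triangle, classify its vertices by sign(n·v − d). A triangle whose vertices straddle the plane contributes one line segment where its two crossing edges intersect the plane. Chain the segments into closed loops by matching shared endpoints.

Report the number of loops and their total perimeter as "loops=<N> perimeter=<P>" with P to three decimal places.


loops=1 perimeter=6.597

Straddling triangles (20 of 64):
  (v18,v0,v22) [++-] → (-0.3961, -0.3961, -1.00797)–(-0.535406, -0.3961, -0.9627)  len=0.1465
  (v18,v22,v19) [+-+] → (-0.535406, -0.3961, -0.9627)–(-0.621499, -0.3961, -0.844205)  len=0.1465
  (v19,v22,v23) [+--] → (-0.621499, -0.3961, -0.844205)–(-0.967728, -0.3961, -0.3677)  len=0.5890
  (v19,v23,v20) [+-+] → (-0.967728, -0.3961, -0.3677)–(-0.967728, -0.3961, 0.00372157)  len=0.3714
  (v20,v23,v24) [+--] → (-0.967728, -0.3961, 0.00372157)–(-0.967728, -0.3961, 0.3677)  len=0.3640
  (v20,v24,v21) [+-+] → (-0.967728, -0.3961, 0.3677)–(-0.74939, -0.3961, 0.668211)  len=0.3715
  (v21,v24,v25) [+--] → (-0.74939, -0.3961, 0.668211)–(-0.535406, -0.3961, 0.9627)  len=0.3640
  (v21,v25,v5) [+-+] → (-0.535406, -0.3961, 0.9627)–(-0.3961, -0.3961, 1.00797)  len=0.1465
  (v22,v0,v26) [-+-] → (-0.3961, -0.3961, -1.00797)–(0, -0.3961, -1.06129)  len=0.3997
  (v25,v29,v5) [--+] → (0, -0.3961, 1.06129)–(-0.3961, -0.3961, 1.00797)  len=0.3997
  (v26,v0,v30) [-+-] → (0, -0.3961, -1.06129)–(0.3961, -0.3961, -1.00797)  len=0.3997
  (v29,v33,v5) [--+] → (0.3961, -0.3961, 1.00797)–(0, -0.3961, 1.06129)  len=0.3997
  (v30,v0,v1) [-++] → (0.3961, -0.3961, -1.00797)–(0.535406, -0.3961, -0.9627)  len=0.1465
  (v30,v1,v31) [-+-] → (0.535406, -0.3961, -0.9627)–(0.74939, -0.3961, -0.668211)  len=0.3640
  (v31,v1,v2) [-++] → (0.74939, -0.3961, -0.668211)–(0.967728, -0.3961, -0.3677)  len=0.3715
  (v31,v2,v32) [-+-] → (0.967728, -0.3961, -0.3677)–(0.967728, -0.3961, -0.00372157)  len=0.3640
  (v32,v2,v3) [-++] → (0.967728, -0.3961, -0.00372157)–(0.967728, -0.3961, 0.3677)  len=0.3714
  (v32,v3,v33) [-+-] → (0.967728, -0.3961, 0.3677)–(0.621499, -0.3961, 0.844205)  len=0.5890
  (v33,v3,v4) [-++] → (0.621499, -0.3961, 0.844205)–(0.535406, -0.3961, 0.9627)  len=0.1465
  (v33,v4,v5) [-++] → (0.535406, -0.3961, 0.9627)–(0.3961, -0.3961, 1.00797)  len=0.1465

Chained into 1 loop(s):
  loop 1: 20 segments, perimeter = 6.5973
Total perimeter = 6.597


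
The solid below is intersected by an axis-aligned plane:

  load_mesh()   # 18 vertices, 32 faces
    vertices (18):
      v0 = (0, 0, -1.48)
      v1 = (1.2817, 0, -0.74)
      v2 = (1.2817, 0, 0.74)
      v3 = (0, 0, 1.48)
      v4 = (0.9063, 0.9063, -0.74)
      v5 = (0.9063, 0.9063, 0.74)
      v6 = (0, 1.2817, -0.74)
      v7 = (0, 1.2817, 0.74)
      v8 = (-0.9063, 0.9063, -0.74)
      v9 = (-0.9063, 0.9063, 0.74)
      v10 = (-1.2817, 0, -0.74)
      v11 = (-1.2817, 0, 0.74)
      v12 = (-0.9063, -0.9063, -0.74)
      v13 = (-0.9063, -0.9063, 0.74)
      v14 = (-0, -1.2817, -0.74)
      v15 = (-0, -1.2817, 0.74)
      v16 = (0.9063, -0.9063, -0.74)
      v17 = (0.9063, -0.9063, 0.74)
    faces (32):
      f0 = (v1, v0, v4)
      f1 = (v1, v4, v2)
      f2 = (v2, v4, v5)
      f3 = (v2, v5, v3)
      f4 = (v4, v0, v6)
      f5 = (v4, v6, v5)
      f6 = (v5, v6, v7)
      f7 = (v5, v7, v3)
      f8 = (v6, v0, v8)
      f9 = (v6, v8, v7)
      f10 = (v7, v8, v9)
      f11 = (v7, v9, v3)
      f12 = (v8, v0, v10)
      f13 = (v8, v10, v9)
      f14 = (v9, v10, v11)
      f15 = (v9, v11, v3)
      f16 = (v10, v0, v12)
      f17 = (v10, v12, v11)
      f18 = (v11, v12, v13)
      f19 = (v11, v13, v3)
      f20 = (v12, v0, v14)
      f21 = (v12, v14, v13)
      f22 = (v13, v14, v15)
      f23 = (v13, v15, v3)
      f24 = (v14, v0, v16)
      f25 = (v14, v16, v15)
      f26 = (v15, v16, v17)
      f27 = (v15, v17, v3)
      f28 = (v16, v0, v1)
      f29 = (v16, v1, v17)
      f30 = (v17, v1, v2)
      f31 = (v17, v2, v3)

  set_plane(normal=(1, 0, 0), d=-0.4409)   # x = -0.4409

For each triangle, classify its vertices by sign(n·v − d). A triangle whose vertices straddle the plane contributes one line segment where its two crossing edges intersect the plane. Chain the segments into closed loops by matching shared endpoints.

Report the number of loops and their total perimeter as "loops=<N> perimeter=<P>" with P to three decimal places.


loops=1 perimeter=7.813

Straddling triangles (12 of 32):
  (v6,v0,v8) [++-] → (-0.4409, 0.4409, -1.12)–(-0.4409, 1.09907, -0.74)  len=0.7600
  (v6,v8,v7) [+-+] → (-0.4409, 1.09907, -0.74)–(-0.4409, 1.09907, 0.0200044)  len=0.7600
  (v7,v8,v9) [+--] → (-0.4409, 1.09907, 0.0200044)–(-0.4409, 1.09907, 0.74)  len=0.7200
  (v7,v9,v3) [+-+] → (-0.4409, 1.09907, 0.74)–(-0.4409, 0.4409, 1.12)  len=0.7600
  (v8,v0,v10) [-+-] → (-0.4409, 0.4409, -1.12)–(-0.4409, 0, -1.22544)  len=0.4533
  (v9,v11,v3) [--+] → (-0.4409, 0, 1.22544)–(-0.4409, 0.4409, 1.12)  len=0.4533
  (v10,v0,v12) [-+-] → (-0.4409, 0, -1.22544)–(-0.4409, -0.4409, -1.12)  len=0.4533
  (v11,v13,v3) [--+] → (-0.4409, -0.4409, 1.12)–(-0.4409, 0, 1.22544)  len=0.4533
  (v12,v0,v14) [-++] → (-0.4409, -0.4409, -1.12)–(-0.4409, -1.09907, -0.74)  len=0.7600
  (v12,v14,v13) [-+-] → (-0.4409, -1.09907, -0.74)–(-0.4409, -1.09907, -0.0200044)  len=0.7200
  (v13,v14,v15) [-++] → (-0.4409, -1.09907, -0.0200044)–(-0.4409, -1.09907, 0.74)  len=0.7600
  (v13,v15,v3) [-++] → (-0.4409, -1.09907, 0.74)–(-0.4409, -0.4409, 1.12)  len=0.7600

Chained into 1 loop(s):
  loop 1: 12 segments, perimeter = 7.8133
Total perimeter = 7.813


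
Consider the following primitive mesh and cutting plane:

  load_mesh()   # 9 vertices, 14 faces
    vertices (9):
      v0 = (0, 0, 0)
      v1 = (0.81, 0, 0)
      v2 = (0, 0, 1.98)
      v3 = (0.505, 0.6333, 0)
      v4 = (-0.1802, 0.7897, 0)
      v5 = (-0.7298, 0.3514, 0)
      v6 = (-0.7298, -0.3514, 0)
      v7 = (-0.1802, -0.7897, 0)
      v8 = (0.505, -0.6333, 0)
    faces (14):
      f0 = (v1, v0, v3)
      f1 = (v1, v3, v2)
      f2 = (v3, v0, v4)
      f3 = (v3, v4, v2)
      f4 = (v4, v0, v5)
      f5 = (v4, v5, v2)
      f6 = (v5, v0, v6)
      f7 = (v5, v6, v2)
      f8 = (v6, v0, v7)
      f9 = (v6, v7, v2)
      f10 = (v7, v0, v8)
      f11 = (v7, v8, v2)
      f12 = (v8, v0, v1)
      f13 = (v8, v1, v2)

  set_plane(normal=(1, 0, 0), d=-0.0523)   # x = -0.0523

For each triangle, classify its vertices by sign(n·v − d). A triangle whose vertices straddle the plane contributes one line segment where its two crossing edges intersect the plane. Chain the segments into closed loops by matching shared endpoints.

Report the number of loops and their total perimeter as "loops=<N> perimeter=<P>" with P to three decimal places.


loops=1 perimeter=5.533

Straddling triangles (10 of 14):
  (v3,v0,v4) [++-] → (-0.0523, 0.229197, 0)–(-0.0523, 0.760506, 0)  len=0.5313
  (v3,v4,v2) [+-+] → (-0.0523, 0.760506, 0)–(-0.0523, 0.229197, 1.40534)  len=1.5024
  (v4,v0,v5) [-+-] → (-0.0523, 0.229197, 0)–(-0.0523, 0.0251825, 0)  len=0.2040
  (v4,v5,v2) [--+] → (-0.0523, 0.0251825, 1.83811)–(-0.0523, 0.229197, 1.40534)  len=0.4784
  (v5,v0,v6) [-+-] → (-0.0523, 0.0251825, 0)–(-0.0523, -0.0251825, 0)  len=0.0504
  (v5,v6,v2) [--+] → (-0.0523, -0.0251825, 1.83811)–(-0.0523, 0.0251825, 1.83811)  len=0.0504
  (v6,v0,v7) [-+-] → (-0.0523, -0.0251825, 0)–(-0.0523, -0.229197, 0)  len=0.2040
  (v6,v7,v2) [--+] → (-0.0523, -0.229197, 1.40534)–(-0.0523, -0.0251825, 1.83811)  len=0.4784
  (v7,v0,v8) [-++] → (-0.0523, -0.229197, 0)–(-0.0523, -0.760506, 0)  len=0.5313
  (v7,v8,v2) [-++] → (-0.0523, -0.760506, 0)–(-0.0523, -0.229197, 1.40534)  len=1.5024

Chained into 1 loop(s):
  loop 1: 10 segments, perimeter = 5.5331
Total perimeter = 5.533


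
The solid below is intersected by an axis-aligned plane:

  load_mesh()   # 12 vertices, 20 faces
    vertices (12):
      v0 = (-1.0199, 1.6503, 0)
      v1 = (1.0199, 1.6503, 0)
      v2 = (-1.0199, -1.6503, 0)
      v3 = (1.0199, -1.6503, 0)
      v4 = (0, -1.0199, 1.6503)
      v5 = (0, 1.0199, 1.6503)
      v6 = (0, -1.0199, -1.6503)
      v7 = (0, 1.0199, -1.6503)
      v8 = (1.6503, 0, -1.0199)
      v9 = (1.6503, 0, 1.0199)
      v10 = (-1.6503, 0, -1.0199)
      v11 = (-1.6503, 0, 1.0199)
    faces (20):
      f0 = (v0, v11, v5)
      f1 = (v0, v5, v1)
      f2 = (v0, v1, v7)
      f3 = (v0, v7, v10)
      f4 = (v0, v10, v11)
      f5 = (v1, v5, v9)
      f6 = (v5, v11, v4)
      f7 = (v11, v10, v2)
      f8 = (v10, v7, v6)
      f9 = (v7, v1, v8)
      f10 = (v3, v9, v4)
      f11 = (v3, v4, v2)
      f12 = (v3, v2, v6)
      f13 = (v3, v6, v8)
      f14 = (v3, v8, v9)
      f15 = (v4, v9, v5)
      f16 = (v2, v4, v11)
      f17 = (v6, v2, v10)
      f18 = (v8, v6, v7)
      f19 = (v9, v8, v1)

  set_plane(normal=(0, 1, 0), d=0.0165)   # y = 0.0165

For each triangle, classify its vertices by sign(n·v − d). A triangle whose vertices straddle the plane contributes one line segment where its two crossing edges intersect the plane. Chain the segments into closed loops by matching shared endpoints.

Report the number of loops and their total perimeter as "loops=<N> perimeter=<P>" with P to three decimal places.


Straddling triangles (10 of 20):
  (v0,v11,v5) [+-+] → (-1.644, 0.0165, 1.0097)–(-1.6236, 0.0165, 1.0301)  len=0.0288
  (v0,v7,v10) [++-] → (-1.6236, 0.0165, -1.0301)–(-1.644, 0.0165, -1.0097)  len=0.0288
  (v0,v10,v11) [+--] → (-1.644, 0.0165, -1.0097)–(-1.644, 0.0165, 1.0097)  len=2.0194
  (v1,v5,v9) [++-] → (1.6236, 0.0165, 1.0301)–(1.644, 0.0165, 1.0097)  len=0.0288
  (v5,v11,v4) [+--] → (-1.6236, 0.0165, 1.0301)–(0, 0.0165, 1.6503)  len=1.7380
  (v10,v7,v6) [-+-] → (-1.6236, 0.0165, -1.0301)–(0, 0.0165, -1.6503)  len=1.7380
  (v7,v1,v8) [++-] → (1.644, 0.0165, -1.0097)–(1.6236, 0.0165, -1.0301)  len=0.0288
  (v4,v9,v5) [--+] → (1.6236, 0.0165, 1.0301)–(0, 0.0165, 1.6503)  len=1.7380
  (v8,v6,v7) [--+] → (0, 0.0165, -1.6503)–(1.6236, 0.0165, -1.0301)  len=1.7380
  (v9,v8,v1) [--+] → (1.644, 0.0165, -1.0097)–(1.644, 0.0165, 1.0097)  len=2.0194

Chained into 1 loop(s):
  loop 1: 10 segments, perimeter = 11.1063
Total perimeter = 11.106

loops=1 perimeter=11.106


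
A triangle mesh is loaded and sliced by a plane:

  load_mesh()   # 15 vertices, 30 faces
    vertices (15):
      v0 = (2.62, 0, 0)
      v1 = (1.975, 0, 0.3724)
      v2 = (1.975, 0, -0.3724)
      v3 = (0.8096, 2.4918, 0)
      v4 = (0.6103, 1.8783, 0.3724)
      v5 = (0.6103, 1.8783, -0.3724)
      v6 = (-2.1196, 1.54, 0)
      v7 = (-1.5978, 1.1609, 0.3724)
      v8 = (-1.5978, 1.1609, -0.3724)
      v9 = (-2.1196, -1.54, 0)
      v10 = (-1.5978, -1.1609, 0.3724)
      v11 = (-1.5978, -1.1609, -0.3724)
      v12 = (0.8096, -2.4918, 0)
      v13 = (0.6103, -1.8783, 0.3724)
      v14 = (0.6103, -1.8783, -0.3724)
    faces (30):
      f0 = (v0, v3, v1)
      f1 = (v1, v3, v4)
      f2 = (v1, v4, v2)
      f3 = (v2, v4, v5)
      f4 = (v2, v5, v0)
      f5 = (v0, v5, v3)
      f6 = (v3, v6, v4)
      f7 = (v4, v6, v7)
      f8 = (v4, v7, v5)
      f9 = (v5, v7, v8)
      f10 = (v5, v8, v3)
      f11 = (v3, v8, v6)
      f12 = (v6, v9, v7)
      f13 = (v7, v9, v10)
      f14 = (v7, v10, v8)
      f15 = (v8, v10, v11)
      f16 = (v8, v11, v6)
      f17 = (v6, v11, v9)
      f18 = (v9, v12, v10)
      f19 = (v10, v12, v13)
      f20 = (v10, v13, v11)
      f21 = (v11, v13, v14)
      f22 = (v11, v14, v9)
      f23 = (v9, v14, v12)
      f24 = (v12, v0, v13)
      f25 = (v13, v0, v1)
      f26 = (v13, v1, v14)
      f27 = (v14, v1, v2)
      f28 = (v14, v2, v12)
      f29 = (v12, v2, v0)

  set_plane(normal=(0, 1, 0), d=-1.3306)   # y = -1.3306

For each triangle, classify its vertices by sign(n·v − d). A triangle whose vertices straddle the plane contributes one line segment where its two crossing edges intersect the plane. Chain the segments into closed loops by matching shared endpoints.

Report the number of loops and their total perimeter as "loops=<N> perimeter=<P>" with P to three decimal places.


loops=2 perimeter=5.236

Straddling triangles (14 of 30):
  (v6,v9,v7) [+-+] → (-2.1196, -1.3306, 0)–(-2.07914, -1.3306, 0.0288721)  len=0.0497
  (v7,v9,v10) [+-+] → (-2.07914, -1.3306, 0.0288721)–(-1.83138, -1.3306, 0.205699)  len=0.3044
  (v6,v11,v9) [++-] → (-1.83138, -1.3306, -0.205699)–(-2.1196, -1.3306, 0)  len=0.3541
  (v9,v12,v10) [--+] → (-1.29084, -1.3306, 0.324916)–(-1.83138, -1.3306, 0.205699)  len=0.5535
  (v10,v12,v13) [+--] → (-1.29084, -1.3306, 0.324916)–(-1.07548, -1.3306, 0.3724)  len=0.2205
  (v10,v13,v11) [+-+] → (-1.07548, -1.3306, 0.3724)–(-1.07548, -1.3306, -0.196219)  len=0.5686
  (v11,v13,v14) [+--] → (-1.07548, -1.3306, -0.196219)–(-1.07548, -1.3306, -0.3724)  len=0.1762
  (v11,v14,v9) [+--] → (-1.07548, -1.3306, -0.3724)–(-1.83138, -1.3306, -0.205699)  len=0.7741
  (v12,v0,v13) [-+-] → (1.65326, -1.3306, 0)–(1.19632, -1.3306, 0.263811)  len=0.5276
  (v13,v0,v1) [-++] → (1.19632, -1.3306, 0.263811)–(1.00824, -1.3306, 0.3724)  len=0.2172
  (v13,v1,v14) [-+-] → (1.00824, -1.3306, 0.3724)–(1.00824, -1.3306, -0.155221)  len=0.5276
  (v14,v1,v2) [-++] → (1.00824, -1.3306, -0.155221)–(1.00824, -1.3306, -0.3724)  len=0.2172
  (v14,v2,v12) [-+-] → (1.00824, -1.3306, -0.3724)–(1.35269, -1.3306, -0.173542)  len=0.3977
  (v12,v2,v0) [-++] → (1.35269, -1.3306, -0.173542)–(1.65326, -1.3306, 0)  len=0.3471

Chained into 2 loop(s):
  loop 1: 8 segments, perimeter = 3.0011
  loop 2: 6 segments, perimeter = 2.2344
Total perimeter = 5.236


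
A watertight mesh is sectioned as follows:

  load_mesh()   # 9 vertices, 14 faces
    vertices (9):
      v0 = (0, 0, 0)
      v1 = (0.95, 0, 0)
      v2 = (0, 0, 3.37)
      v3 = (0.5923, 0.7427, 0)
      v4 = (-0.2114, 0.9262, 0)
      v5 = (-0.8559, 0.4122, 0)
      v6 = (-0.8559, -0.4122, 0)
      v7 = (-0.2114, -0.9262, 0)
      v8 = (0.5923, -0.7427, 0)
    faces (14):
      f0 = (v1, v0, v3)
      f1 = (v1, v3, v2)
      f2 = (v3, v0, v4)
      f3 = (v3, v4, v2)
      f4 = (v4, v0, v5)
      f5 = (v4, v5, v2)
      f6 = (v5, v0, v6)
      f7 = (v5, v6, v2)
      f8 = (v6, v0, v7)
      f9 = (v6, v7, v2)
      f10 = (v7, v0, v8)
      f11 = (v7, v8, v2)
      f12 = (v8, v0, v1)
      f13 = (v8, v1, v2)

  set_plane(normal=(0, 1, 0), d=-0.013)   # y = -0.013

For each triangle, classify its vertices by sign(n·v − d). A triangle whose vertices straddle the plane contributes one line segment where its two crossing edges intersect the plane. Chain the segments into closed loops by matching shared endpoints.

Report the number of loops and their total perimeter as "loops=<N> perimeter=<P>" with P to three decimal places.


Straddling triangles (8 of 14):
  (v5,v0,v6) [++-] → (-0.0269934, -0.013, 0)–(-0.8559, -0.013, 0)  len=0.8289
  (v5,v6,v2) [+-+] → (-0.8559, -0.013, 0)–(-0.0269934, -0.013, 3.26372)  len=3.3673
  (v6,v0,v7) [-+-] → (-0.0269934, -0.013, 0)–(-0.00296718, -0.013, 0)  len=0.0240
  (v6,v7,v2) [--+] → (-0.00296718, -0.013, 3.3227)–(-0.0269934, -0.013, 3.26372)  len=0.0637
  (v7,v0,v8) [-+-] → (-0.00296718, -0.013, 0)–(0.0103674, -0.013, 0)  len=0.0133
  (v7,v8,v2) [--+] → (0.0103674, -0.013, 3.31101)–(-0.00296718, -0.013, 3.3227)  len=0.0177
  (v8,v0,v1) [-++] → (0.0103674, -0.013, 0)–(0.943739, -0.013, 0)  len=0.9334
  (v8,v1,v2) [-++] → (0.943739, -0.013, 0)–(0.0103674, -0.013, 3.31101)  len=3.4401

Chained into 1 loop(s):
  loop 1: 8 segments, perimeter = 8.6884
Total perimeter = 8.688

loops=1 perimeter=8.688


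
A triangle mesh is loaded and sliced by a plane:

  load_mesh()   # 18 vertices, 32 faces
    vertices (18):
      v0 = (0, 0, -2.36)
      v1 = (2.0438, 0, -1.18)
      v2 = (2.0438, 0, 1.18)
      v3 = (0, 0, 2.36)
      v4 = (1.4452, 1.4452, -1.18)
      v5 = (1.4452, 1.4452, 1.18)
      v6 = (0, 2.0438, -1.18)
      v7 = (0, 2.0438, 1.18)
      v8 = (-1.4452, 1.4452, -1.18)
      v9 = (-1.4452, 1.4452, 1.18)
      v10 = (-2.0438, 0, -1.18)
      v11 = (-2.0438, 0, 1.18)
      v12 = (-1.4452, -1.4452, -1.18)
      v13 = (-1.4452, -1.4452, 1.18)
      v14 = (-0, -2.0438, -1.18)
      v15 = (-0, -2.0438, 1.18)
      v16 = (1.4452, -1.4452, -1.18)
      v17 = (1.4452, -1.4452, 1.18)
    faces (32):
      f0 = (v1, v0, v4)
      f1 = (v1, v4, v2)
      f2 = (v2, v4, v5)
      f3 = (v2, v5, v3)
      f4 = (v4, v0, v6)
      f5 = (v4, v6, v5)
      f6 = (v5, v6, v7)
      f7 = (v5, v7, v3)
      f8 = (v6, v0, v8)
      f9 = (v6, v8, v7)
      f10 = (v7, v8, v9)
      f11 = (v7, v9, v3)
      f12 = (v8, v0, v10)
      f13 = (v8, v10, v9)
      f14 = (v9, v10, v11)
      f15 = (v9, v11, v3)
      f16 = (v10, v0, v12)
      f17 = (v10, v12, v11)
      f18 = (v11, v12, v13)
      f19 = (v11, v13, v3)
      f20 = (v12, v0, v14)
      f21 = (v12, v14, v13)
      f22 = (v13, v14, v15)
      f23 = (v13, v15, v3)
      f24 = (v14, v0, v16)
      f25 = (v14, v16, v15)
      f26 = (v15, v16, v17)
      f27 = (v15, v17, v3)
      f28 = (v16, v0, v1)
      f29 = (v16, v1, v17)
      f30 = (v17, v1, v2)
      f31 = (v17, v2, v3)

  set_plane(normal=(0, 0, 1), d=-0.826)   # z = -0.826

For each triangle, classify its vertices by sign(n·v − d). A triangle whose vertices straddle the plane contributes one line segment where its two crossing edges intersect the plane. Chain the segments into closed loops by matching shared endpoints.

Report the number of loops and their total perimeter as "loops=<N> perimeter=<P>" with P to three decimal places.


Straddling triangles (16 of 32):
  (v1,v4,v2) [--+] → (1.53499, 1.22842, -0.826)–(2.0438, 0, -0.826)  len=1.3296
  (v2,v4,v5) [+-+] → (1.53499, 1.22842, -0.826)–(1.4452, 1.4452, -0.826)  len=0.2346
  (v4,v6,v5) [--+] → (0.21678, 1.95401, -0.826)–(1.4452, 1.4452, -0.826)  len=1.3296
  (v5,v6,v7) [+-+] → (0.21678, 1.95401, -0.826)–(0, 2.0438, -0.826)  len=0.2346
  (v6,v8,v7) [--+] → (-1.22842, 1.53499, -0.826)–(0, 2.0438, -0.826)  len=1.3296
  (v7,v8,v9) [+-+] → (-1.22842, 1.53499, -0.826)–(-1.4452, 1.4452, -0.826)  len=0.2346
  (v8,v10,v9) [--+] → (-1.95401, 0.21678, -0.826)–(-1.4452, 1.4452, -0.826)  len=1.3296
  (v9,v10,v11) [+-+] → (-1.95401, 0.21678, -0.826)–(-2.0438, 0, -0.826)  len=0.2346
  (v10,v12,v11) [--+] → (-1.53499, -1.22842, -0.826)–(-2.0438, 0, -0.826)  len=1.3296
  (v11,v12,v13) [+-+] → (-1.53499, -1.22842, -0.826)–(-1.4452, -1.4452, -0.826)  len=0.2346
  (v12,v14,v13) [--+] → (-0.21678, -1.95401, -0.826)–(-1.4452, -1.4452, -0.826)  len=1.3296
  (v13,v14,v15) [+-+] → (-0.21678, -1.95401, -0.826)–(0, -2.0438, -0.826)  len=0.2346
  (v14,v16,v15) [--+] → (1.22842, -1.53499, -0.826)–(0, -2.0438, -0.826)  len=1.3296
  (v15,v16,v17) [+-+] → (1.22842, -1.53499, -0.826)–(1.4452, -1.4452, -0.826)  len=0.2346
  (v16,v1,v17) [--+] → (1.95401, -0.21678, -0.826)–(1.4452, -1.4452, -0.826)  len=1.3296
  (v17,v1,v2) [+-+] → (1.95401, -0.21678, -0.826)–(2.0438, 0, -0.826)  len=0.2346

Chained into 1 loop(s):
  loop 1: 16 segments, perimeter = 12.5141
Total perimeter = 12.514

loops=1 perimeter=12.514


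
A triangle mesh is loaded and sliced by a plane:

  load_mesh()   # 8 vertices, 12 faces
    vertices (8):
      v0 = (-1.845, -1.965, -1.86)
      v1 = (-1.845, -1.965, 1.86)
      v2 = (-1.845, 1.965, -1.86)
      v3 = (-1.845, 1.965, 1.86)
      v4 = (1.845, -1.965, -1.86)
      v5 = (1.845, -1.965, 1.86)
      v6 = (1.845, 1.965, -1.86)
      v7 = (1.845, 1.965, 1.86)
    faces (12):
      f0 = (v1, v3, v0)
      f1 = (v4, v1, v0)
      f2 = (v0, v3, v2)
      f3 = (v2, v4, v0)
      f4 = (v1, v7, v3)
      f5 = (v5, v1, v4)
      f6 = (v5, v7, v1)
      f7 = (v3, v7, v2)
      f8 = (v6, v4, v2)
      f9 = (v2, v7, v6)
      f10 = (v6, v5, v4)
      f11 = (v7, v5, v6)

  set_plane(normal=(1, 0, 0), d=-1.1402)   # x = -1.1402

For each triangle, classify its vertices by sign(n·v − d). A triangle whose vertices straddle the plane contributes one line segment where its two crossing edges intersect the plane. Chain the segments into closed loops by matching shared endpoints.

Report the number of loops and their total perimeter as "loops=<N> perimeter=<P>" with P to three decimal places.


Straddling triangles (8 of 12):
  (v4,v1,v0) [+--] → (-1.1402, -1.965, 1.14947)–(-1.1402, -1.965, -1.86)  len=3.0095
  (v2,v4,v0) [-+-] → (-1.1402, 1.21436, -1.86)–(-1.1402, -1.965, -1.86)  len=3.1794
  (v1,v7,v3) [-+-] → (-1.1402, -1.21436, 1.86)–(-1.1402, 1.965, 1.86)  len=3.1794
  (v5,v1,v4) [+-+] → (-1.1402, -1.965, 1.86)–(-1.1402, -1.965, 1.14947)  len=0.7105
  (v5,v7,v1) [++-] → (-1.1402, -1.21436, 1.86)–(-1.1402, -1.965, 1.86)  len=0.7506
  (v3,v7,v2) [-+-] → (-1.1402, 1.965, 1.86)–(-1.1402, 1.965, -1.14947)  len=3.0095
  (v6,v4,v2) [++-] → (-1.1402, 1.21436, -1.86)–(-1.1402, 1.965, -1.86)  len=0.7506
  (v2,v7,v6) [-++] → (-1.1402, 1.965, -1.14947)–(-1.1402, 1.965, -1.86)  len=0.7105

Chained into 1 loop(s):
  loop 1: 8 segments, perimeter = 15.3000
Total perimeter = 15.300

loops=1 perimeter=15.300


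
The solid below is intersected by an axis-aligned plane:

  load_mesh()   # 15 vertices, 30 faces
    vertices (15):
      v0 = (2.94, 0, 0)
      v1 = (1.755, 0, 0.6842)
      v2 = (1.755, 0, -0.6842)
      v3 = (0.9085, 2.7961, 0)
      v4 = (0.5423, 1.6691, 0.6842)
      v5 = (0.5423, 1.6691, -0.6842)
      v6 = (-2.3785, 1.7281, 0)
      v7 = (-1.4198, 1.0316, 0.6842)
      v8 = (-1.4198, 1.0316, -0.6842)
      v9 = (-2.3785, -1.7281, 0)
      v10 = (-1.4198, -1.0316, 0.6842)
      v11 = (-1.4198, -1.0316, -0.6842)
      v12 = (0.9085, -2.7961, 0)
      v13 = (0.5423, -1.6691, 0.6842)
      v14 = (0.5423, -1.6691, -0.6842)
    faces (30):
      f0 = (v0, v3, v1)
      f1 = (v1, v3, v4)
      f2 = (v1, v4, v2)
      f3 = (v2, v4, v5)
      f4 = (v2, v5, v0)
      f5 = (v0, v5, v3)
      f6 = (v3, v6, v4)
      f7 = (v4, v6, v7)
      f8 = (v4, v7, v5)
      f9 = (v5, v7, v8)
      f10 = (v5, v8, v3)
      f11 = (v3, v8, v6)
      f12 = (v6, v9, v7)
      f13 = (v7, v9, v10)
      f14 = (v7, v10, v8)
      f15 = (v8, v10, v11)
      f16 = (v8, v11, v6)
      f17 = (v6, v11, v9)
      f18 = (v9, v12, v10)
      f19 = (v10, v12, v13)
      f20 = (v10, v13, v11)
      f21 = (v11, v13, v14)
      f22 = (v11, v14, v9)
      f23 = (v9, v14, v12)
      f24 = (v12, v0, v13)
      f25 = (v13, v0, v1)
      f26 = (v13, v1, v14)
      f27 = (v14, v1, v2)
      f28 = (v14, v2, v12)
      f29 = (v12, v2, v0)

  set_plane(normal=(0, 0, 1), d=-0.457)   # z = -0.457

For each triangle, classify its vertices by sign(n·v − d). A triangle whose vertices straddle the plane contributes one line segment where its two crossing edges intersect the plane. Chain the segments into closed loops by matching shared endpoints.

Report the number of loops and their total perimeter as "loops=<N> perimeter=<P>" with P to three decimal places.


Straddling triangles (20 of 30):
  (v1,v4,v2) [++-] → (1.55365, 0.277126, -0.457)–(1.755, 0, -0.457)  len=0.3425
  (v2,v4,v5) [-+-] → (1.55365, 0.277126, -0.457)–(0.5423, 1.6691, -0.457)  len=1.7206
  (v2,v5,v0) [--+] → (1.3385, 1.11485, -0.457)–(2.1485, 0, -0.457)  len=1.3780
  (v0,v5,v3) [+-+] → (1.3385, 1.11485, -0.457)–(0.663903, 2.04334, -0.457)  len=1.1477
  (v4,v7,v5) [++-] → (0.216526, 1.56325, -0.457)–(0.5423, 1.6691, -0.457)  len=0.3425
  (v5,v7,v8) [-+-] → (0.216526, 1.56325, -0.457)–(-1.4198, 1.0316, -0.457)  len=1.7205
  (v5,v8,v3) [--+] → (-0.646649, 1.61753, -0.457)–(0.663903, 2.04334, -0.457)  len=1.3780
  (v3,v8,v6) [+-+] → (-0.646649, 1.61753, -0.457)–(-1.73815, 1.26288, -0.457)  len=1.1477
  (v7,v10,v8) [++-] → (-1.4198, 0.68904, -0.457)–(-1.4198, 1.0316, -0.457)  len=0.3426
  (v8,v10,v11) [-+-] → (-1.4198, 0.68904, -0.457)–(-1.4198, -1.0316, -0.457)  len=1.7206
  (v8,v11,v6) [--+] → (-1.73815, -0.115196, -0.457)–(-1.73815, 1.26288, -0.457)  len=1.3781
  (v6,v11,v9) [+-+] → (-1.73815, -0.115196, -0.457)–(-1.73815, -1.26288, -0.457)  len=1.1477
  (v10,v13,v11) [++-] → (-1.09403, -1.13745, -0.457)–(-1.4198, -1.0316, -0.457)  len=0.3425
  (v11,v13,v14) [-+-] → (-1.09403, -1.13745, -0.457)–(0.5423, -1.6691, -0.457)  len=1.7205
  (v11,v14,v9) [--+] → (-0.4276, -1.68869, -0.457)–(-1.73815, -1.26288, -0.457)  len=1.3780
  (v9,v14,v12) [+-+] → (-0.4276, -1.68869, -0.457)–(0.663903, -2.04334, -0.457)  len=1.1477
  (v13,v1,v14) [++-] → (0.743649, -1.39197, -0.457)–(0.5423, -1.6691, -0.457)  len=0.3425
  (v14,v1,v2) [-+-] → (0.743649, -1.39197, -0.457)–(1.755, 0, -0.457)  len=1.7206
  (v14,v2,v12) [--+] → (1.47391, -0.928492, -0.457)–(0.663903, -2.04334, -0.457)  len=1.3780
  (v12,v2,v0) [+-+] → (1.47391, -0.928492, -0.457)–(2.1485, 0, -0.457)  len=1.1477

Chained into 2 loop(s):
  loop 1: 10 segments, perimeter = 10.3156
  loop 2: 10 segments, perimeter = 12.6285
Total perimeter = 22.944

loops=2 perimeter=22.944


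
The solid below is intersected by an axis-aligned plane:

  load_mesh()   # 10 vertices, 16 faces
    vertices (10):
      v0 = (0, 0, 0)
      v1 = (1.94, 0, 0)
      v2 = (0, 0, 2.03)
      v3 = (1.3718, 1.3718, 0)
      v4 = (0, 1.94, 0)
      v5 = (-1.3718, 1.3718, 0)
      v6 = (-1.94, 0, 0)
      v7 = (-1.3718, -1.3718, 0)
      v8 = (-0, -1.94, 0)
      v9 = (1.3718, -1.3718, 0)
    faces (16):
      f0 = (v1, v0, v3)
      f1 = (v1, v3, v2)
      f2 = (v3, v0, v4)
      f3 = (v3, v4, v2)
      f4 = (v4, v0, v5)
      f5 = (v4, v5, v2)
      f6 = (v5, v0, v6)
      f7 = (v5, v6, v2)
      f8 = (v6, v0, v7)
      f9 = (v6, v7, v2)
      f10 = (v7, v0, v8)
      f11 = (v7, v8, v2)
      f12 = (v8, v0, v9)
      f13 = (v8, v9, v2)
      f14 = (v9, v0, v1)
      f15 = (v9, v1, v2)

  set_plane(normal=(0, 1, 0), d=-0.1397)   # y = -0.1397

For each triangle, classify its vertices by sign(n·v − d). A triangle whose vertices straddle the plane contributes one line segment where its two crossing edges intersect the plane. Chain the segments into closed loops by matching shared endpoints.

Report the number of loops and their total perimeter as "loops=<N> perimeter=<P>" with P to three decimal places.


loops=1 perimeter=9.113

Straddling triangles (8 of 16):
  (v6,v0,v7) [++-] → (-0.1397, -0.1397, 0)–(-1.88214, -0.1397, 0)  len=1.7424
  (v6,v7,v2) [+-+] → (-1.88214, -0.1397, 0)–(-0.1397, -0.1397, 1.82327)  len=2.5220
  (v7,v0,v8) [-+-] → (-0.1397, -0.1397, 0)–(0, -0.1397, 0)  len=0.1397
  (v7,v8,v2) [--+] → (0, -0.1397, 1.88382)–(-0.1397, -0.1397, 1.82327)  len=0.1523
  (v8,v0,v9) [-+-] → (0, -0.1397, 0)–(0.1397, -0.1397, 0)  len=0.1397
  (v8,v9,v2) [--+] → (0.1397, -0.1397, 1.82327)–(0, -0.1397, 1.88382)  len=0.1523
  (v9,v0,v1) [-++] → (0.1397, -0.1397, 0)–(1.88214, -0.1397, 0)  len=1.7424
  (v9,v1,v2) [-++] → (1.88214, -0.1397, 0)–(0.1397, -0.1397, 1.82327)  len=2.5220

Chained into 1 loop(s):
  loop 1: 8 segments, perimeter = 9.1128
Total perimeter = 9.113


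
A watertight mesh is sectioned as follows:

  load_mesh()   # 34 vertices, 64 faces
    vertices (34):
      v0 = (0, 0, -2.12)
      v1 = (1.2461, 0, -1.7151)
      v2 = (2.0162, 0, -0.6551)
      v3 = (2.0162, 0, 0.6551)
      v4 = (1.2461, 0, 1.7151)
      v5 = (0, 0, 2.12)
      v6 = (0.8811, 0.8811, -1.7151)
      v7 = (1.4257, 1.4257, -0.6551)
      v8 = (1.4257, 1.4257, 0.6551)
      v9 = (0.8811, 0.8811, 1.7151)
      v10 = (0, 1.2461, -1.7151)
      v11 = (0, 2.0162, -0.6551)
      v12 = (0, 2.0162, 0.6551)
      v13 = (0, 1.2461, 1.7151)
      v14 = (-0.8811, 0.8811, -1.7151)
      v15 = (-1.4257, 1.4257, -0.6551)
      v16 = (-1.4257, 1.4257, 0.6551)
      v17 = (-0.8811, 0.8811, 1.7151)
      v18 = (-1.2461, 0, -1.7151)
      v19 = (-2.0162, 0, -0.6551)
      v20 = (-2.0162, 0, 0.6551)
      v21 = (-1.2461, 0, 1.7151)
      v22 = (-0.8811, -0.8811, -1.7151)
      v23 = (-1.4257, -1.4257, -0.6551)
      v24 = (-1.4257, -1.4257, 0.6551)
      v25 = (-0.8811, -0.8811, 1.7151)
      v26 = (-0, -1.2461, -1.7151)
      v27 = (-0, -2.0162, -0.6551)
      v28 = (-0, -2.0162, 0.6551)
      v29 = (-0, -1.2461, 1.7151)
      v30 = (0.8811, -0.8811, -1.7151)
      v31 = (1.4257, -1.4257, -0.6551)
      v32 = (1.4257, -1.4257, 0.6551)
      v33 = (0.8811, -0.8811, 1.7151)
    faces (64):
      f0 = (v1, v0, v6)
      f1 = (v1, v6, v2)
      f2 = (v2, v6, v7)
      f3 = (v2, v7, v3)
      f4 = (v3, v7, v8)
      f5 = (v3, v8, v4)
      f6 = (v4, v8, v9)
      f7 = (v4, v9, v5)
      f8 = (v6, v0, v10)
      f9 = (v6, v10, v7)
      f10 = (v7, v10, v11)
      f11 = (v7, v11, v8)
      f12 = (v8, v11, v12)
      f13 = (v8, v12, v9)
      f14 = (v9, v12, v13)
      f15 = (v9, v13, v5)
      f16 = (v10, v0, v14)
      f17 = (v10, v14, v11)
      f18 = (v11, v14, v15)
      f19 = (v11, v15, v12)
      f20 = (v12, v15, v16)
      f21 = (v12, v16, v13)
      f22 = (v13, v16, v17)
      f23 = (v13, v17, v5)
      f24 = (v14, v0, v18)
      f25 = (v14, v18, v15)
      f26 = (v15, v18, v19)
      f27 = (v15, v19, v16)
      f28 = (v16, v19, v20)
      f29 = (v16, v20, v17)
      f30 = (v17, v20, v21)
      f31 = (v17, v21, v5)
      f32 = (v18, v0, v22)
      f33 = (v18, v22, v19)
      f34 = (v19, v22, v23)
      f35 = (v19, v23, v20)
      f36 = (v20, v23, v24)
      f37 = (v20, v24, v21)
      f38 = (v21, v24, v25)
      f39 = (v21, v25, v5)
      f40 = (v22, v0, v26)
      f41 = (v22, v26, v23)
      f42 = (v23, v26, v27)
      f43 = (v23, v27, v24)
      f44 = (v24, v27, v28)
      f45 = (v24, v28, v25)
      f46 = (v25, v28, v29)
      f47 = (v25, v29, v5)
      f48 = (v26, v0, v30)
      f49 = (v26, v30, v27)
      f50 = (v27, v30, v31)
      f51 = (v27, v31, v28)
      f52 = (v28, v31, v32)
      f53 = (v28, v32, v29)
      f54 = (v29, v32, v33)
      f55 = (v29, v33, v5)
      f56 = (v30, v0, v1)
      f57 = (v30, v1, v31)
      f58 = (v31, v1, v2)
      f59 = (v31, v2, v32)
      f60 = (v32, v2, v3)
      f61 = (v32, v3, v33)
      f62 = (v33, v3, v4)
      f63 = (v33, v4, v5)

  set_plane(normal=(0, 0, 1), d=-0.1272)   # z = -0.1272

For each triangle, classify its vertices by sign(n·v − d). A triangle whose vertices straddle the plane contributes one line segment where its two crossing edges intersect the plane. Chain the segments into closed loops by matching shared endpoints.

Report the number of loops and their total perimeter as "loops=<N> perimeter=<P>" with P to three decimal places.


Straddling triangles (16 of 64):
  (v2,v7,v3) [--+] → (1.66362, 0.851263, -0.1272)–(2.0162, 0, -0.1272)  len=0.9214
  (v3,v7,v8) [+-+] → (1.66362, 0.851263, -0.1272)–(1.4257, 1.4257, -0.1272)  len=0.6218
  (v7,v11,v8) [--+] → (0.574437, 1.77828, -0.1272)–(1.4257, 1.4257, -0.1272)  len=0.9214
  (v8,v11,v12) [+-+] → (0.574437, 1.77828, -0.1272)–(0, 2.0162, -0.1272)  len=0.6218
  (v11,v15,v12) [--+] → (-0.851263, 1.66362, -0.1272)–(0, 2.0162, -0.1272)  len=0.9214
  (v12,v15,v16) [+-+] → (-0.851263, 1.66362, -0.1272)–(-1.4257, 1.4257, -0.1272)  len=0.6218
  (v15,v19,v16) [--+] → (-1.77828, 0.574437, -0.1272)–(-1.4257, 1.4257, -0.1272)  len=0.9214
  (v16,v19,v20) [+-+] → (-1.77828, 0.574437, -0.1272)–(-2.0162, 0, -0.1272)  len=0.6218
  (v19,v23,v20) [--+] → (-1.66362, -0.851263, -0.1272)–(-2.0162, 0, -0.1272)  len=0.9214
  (v20,v23,v24) [+-+] → (-1.66362, -0.851263, -0.1272)–(-1.4257, -1.4257, -0.1272)  len=0.6218
  (v23,v27,v24) [--+] → (-0.574437, -1.77828, -0.1272)–(-1.4257, -1.4257, -0.1272)  len=0.9214
  (v24,v27,v28) [+-+] → (-0.574437, -1.77828, -0.1272)–(0, -2.0162, -0.1272)  len=0.6218
  (v27,v31,v28) [--+] → (0.851263, -1.66362, -0.1272)–(0, -2.0162, -0.1272)  len=0.9214
  (v28,v31,v32) [+-+] → (0.851263, -1.66362, -0.1272)–(1.4257, -1.4257, -0.1272)  len=0.6218
  (v31,v2,v32) [--+] → (1.77828, -0.574437, -0.1272)–(1.4257, -1.4257, -0.1272)  len=0.9214
  (v32,v2,v3) [+-+] → (1.77828, -0.574437, -0.1272)–(2.0162, 0, -0.1272)  len=0.6218

Chained into 1 loop(s):
  loop 1: 16 segments, perimeter = 12.3452
Total perimeter = 12.345

loops=1 perimeter=12.345


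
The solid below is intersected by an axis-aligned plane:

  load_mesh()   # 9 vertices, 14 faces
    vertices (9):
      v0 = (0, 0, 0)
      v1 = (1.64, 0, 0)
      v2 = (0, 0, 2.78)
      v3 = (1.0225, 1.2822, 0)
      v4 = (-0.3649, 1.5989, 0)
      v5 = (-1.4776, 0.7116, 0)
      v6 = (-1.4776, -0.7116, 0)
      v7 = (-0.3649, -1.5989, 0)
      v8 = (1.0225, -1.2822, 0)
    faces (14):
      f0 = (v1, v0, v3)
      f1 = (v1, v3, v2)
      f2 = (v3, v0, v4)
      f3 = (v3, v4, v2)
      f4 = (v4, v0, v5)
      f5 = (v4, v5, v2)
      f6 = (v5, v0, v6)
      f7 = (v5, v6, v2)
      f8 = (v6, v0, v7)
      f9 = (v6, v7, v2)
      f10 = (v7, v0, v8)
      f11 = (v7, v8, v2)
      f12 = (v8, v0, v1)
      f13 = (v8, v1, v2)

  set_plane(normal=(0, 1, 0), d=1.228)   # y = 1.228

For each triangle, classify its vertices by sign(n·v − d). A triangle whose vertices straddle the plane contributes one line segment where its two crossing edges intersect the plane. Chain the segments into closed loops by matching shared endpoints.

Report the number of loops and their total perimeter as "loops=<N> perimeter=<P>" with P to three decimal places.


loops=1 perimeter=4.228

Straddling triangles (6 of 14):
  (v1,v0,v3) [--+] → (0.979278, 1.228, 0)–(1.0486, 1.228, 0)  len=0.0693
  (v1,v3,v2) [-+-] → (1.0486, 1.228, 0)–(0.979278, 1.228, 0.117514)  len=0.1364
  (v3,v0,v4) [+-+] → (0.979278, 1.228, 0)–(-0.280253, 1.228, 0)  len=1.2595
  (v3,v4,v2) [++-] → (-0.280253, 1.228, 0.644882)–(0.979278, 1.228, 0.117514)  len=1.3655
  (v4,v0,v5) [+--] → (-0.280253, 1.228, 0)–(-0.830019, 1.228, 0)  len=0.5498
  (v4,v5,v2) [+--] → (-0.830019, 1.228, 0)–(-0.280253, 1.228, 0.644882)  len=0.8474

Chained into 1 loop(s):
  loop 1: 6 segments, perimeter = 4.2280
Total perimeter = 4.228


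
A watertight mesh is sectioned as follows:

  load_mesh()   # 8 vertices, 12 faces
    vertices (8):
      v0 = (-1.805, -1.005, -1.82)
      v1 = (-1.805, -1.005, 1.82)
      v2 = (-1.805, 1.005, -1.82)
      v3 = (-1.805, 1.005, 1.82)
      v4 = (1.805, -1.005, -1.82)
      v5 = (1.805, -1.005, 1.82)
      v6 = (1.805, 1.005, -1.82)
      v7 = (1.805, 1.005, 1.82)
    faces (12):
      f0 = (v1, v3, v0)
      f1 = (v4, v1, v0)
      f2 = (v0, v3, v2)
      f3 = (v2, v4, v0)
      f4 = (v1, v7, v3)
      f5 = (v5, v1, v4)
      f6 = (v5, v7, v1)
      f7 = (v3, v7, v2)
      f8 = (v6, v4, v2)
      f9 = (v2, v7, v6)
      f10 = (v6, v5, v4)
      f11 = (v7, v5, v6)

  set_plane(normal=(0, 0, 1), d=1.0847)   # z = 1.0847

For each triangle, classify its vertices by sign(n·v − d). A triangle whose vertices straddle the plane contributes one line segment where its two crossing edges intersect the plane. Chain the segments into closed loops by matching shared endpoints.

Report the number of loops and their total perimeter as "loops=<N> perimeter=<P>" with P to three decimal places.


Straddling triangles (8 of 12):
  (v1,v3,v0) [++-] → (-1.805, 0.598969, 1.0847)–(-1.805, -1.005, 1.0847)  len=1.6040
  (v4,v1,v0) [-+-] → (-1.07576, -1.005, 1.0847)–(-1.805, -1.005, 1.0847)  len=0.7292
  (v0,v3,v2) [-+-] → (-1.805, 0.598969, 1.0847)–(-1.805, 1.005, 1.0847)  len=0.4060
  (v5,v1,v4) [++-] → (-1.07576, -1.005, 1.0847)–(1.805, -1.005, 1.0847)  len=2.8808
  (v3,v7,v2) [++-] → (1.07576, 1.005, 1.0847)–(-1.805, 1.005, 1.0847)  len=2.8808
  (v2,v7,v6) [-+-] → (1.07576, 1.005, 1.0847)–(1.805, 1.005, 1.0847)  len=0.7292
  (v6,v5,v4) [-+-] → (1.805, -0.598969, 1.0847)–(1.805, -1.005, 1.0847)  len=0.4060
  (v7,v5,v6) [++-] → (1.805, -0.598969, 1.0847)–(1.805, 1.005, 1.0847)  len=1.6040

Chained into 1 loop(s):
  loop 1: 8 segments, perimeter = 11.2400
Total perimeter = 11.240

loops=1 perimeter=11.240


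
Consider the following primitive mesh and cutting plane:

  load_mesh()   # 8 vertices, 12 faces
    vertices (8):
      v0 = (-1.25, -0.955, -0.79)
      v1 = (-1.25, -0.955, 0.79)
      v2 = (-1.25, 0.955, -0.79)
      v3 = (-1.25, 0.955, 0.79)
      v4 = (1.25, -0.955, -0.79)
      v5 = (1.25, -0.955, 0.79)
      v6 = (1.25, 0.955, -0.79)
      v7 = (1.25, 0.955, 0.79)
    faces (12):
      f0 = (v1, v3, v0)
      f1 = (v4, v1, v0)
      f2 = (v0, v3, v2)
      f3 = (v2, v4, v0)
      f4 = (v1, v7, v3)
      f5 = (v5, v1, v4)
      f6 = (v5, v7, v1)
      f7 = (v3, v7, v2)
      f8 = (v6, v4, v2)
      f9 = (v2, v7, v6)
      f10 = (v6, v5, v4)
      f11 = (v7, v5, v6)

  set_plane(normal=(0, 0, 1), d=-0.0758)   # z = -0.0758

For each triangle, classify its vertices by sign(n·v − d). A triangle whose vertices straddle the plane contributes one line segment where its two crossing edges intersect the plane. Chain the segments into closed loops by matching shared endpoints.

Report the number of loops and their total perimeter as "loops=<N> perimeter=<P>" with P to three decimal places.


Straddling triangles (8 of 12):
  (v1,v3,v0) [++-] → (-1.25, -0.0916316, -0.0758)–(-1.25, -0.955, -0.0758)  len=0.8634
  (v4,v1,v0) [-+-] → (0.119937, -0.955, -0.0758)–(-1.25, -0.955, -0.0758)  len=1.3699
  (v0,v3,v2) [-+-] → (-1.25, -0.0916316, -0.0758)–(-1.25, 0.955, -0.0758)  len=1.0466
  (v5,v1,v4) [++-] → (0.119937, -0.955, -0.0758)–(1.25, -0.955, -0.0758)  len=1.1301
  (v3,v7,v2) [++-] → (-0.119937, 0.955, -0.0758)–(-1.25, 0.955, -0.0758)  len=1.1301
  (v2,v7,v6) [-+-] → (-0.119937, 0.955, -0.0758)–(1.25, 0.955, -0.0758)  len=1.3699
  (v6,v5,v4) [-+-] → (1.25, 0.0916316, -0.0758)–(1.25, -0.955, -0.0758)  len=1.0466
  (v7,v5,v6) [++-] → (1.25, 0.0916316, -0.0758)–(1.25, 0.955, -0.0758)  len=0.8634

Chained into 1 loop(s):
  loop 1: 8 segments, perimeter = 8.8200
Total perimeter = 8.820

loops=1 perimeter=8.820
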